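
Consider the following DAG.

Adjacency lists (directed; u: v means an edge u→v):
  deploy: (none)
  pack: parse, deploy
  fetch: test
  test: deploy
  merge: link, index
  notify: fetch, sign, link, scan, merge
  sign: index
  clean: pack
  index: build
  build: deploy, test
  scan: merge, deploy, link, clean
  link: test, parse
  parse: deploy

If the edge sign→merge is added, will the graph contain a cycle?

No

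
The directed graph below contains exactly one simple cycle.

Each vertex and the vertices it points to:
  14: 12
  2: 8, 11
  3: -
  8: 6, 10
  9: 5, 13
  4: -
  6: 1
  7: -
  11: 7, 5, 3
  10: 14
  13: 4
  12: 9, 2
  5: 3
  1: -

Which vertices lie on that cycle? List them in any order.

2, 8, 10, 12, 14

DFS with gray/black marking from 8:
8 gray
  6 gray
    1 gray
    1 black
  6 black
  10 gray
    14 gray
      12 gray
        9 gray
          5 gray
            3 gray
            3 black
          5 black
          13 gray
            4 gray
            4 black
          13 black
        9 black
        2 gray
          2→8: 8 is gray → back edge
Back edge closes the cycle 8 → 10 → 14 → 12 → 2 → 8; its vertices are {2, 8, 10, 12, 14}.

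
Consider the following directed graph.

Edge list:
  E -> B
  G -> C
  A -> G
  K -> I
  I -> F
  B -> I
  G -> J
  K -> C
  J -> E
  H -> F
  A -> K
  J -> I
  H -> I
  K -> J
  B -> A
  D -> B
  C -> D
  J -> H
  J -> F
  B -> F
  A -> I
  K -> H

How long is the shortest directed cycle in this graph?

5

For each vertex v, BFS finds the shortest path from v back to v.
The shortest such closed walk is A → G → J → E → B → A, length 5.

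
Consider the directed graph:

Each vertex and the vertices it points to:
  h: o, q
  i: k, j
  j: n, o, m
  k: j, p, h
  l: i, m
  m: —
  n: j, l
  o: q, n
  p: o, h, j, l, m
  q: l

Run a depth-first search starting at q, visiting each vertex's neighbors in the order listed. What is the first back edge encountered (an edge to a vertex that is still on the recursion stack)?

n→j

DFS from q (visiting each vertex's neighbors in the order listed); mark gray on enter, black on exit:
q gray
  l gray
    i gray
      k gray
        j gray
          n gray
            n→j: j is gray → back edge
First back edge: n → j.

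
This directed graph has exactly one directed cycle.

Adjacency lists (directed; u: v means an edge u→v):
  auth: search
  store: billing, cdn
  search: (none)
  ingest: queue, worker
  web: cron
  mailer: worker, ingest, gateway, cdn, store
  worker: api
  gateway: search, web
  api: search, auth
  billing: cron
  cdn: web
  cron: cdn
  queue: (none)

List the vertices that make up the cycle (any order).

cdn, web, cron

DFS with gray/black marking from web:
web gray
  cron gray
    cdn gray
      cdn→web: web is gray → back edge
Back edge closes the cycle web → cron → cdn → web; its vertices are {cdn, web, cron}.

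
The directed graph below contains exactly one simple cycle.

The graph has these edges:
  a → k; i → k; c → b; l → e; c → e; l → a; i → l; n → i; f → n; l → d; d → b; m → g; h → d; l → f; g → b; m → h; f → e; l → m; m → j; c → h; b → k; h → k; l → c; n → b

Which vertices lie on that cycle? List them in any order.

DFS with gray/black marking from i:
i gray
  k gray
  k black
  l gray
    d gray
      b gray
        b→k: k black — skip
      b black
    d black
    e gray
    e black
    m gray
      g gray
        g→b: b black — skip
      g black
      j gray
      j black
      h gray
        h→d: d black — skip
        h→k: k black — skip
      h black
    m black
    a gray
      a→k: k black — skip
    a black
    c gray
      c→e: e black — skip
      c→b: b black — skip
      c→h: h black — skip
    c black
    f gray
      n gray
        n→i: i is gray → back edge
Back edge closes the cycle i → l → f → n → i; its vertices are {f, i, l, n}.

f, i, l, n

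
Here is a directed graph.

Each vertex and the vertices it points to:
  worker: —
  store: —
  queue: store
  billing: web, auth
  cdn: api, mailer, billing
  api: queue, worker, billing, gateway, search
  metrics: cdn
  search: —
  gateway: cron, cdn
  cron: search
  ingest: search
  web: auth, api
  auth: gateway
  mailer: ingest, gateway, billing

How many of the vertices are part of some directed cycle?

7

A vertex is on a directed cycle iff it belongs to a strongly connected component of size ≥ 2 (or has a self-loop).
The vertices on cycles are {api, cdn, web, auth, mailer, billing, gateway} — 7 in total.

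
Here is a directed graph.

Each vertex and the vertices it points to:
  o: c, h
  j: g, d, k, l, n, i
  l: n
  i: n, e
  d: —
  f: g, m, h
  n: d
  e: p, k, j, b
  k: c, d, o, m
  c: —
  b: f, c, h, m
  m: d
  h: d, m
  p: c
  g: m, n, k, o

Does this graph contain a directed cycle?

DFS with white/gray/black marking, starting from p:
p gray
  c gray
  c black
p black
o gray
  o→c: c black — skip
  h gray
    d gray
    d black
    m gray
      m→d: d black — skip
    m black
  h black
o black
j gray
  g gray
    g→m: m black — skip
    n gray
      n→d: d black — skip
    n black
    k gray
      k→c: c black — skip
      k→d: d black — skip
      k→o: o black — skip
      k→m: m black — skip
    k black
    g→o: o black — skip
  g black
  j→d: d black — skip
  j→k: k black — skip
  l gray
    l→n: n black — skip
  l black
  j→n: n black — skip
  i gray
    i→n: n black — skip
    e gray
      e→p: p black — skip
      e→k: k black — skip
      e→j: j is gray → back edge
Back edge found, so a cycle exists: j → i → e → j.

Yes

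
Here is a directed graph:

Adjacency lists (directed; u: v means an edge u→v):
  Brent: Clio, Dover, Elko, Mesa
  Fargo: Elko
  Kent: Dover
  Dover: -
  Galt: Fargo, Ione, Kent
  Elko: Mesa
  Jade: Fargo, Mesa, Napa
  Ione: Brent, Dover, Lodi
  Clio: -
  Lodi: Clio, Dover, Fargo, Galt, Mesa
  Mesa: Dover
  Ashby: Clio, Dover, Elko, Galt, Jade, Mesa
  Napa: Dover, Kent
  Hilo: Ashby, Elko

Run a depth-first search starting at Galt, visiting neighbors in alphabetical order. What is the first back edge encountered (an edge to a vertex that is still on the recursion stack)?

Lodi→Galt

DFS from Galt (visiting neighbors in alphabetical order); mark gray on enter, black on exit:
Galt gray
  Fargo gray
    Elko gray
      Mesa gray
        Dover gray
        Dover black
      Mesa black
    Elko black
  Fargo black
  Ione gray
    Brent gray
      Clio gray
      Clio black
      Brent→Dover: Dover black — skip
      Brent→Elko: Elko black — skip
      Brent→Mesa: Mesa black — skip
    Brent black
    Ione→Dover: Dover black — skip
    Lodi gray
      Lodi→Clio: Clio black — skip
      Lodi→Dover: Dover black — skip
      Lodi→Fargo: Fargo black — skip
      Lodi→Galt: Galt is gray → back edge
First back edge: Lodi → Galt.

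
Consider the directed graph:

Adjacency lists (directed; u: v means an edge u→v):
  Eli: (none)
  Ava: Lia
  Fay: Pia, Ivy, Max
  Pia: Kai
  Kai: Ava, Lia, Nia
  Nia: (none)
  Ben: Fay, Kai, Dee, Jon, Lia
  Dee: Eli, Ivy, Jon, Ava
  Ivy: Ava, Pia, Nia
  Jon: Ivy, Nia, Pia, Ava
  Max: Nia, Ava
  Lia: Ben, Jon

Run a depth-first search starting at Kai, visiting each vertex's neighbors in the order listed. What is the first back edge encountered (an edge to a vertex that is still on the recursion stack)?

Pia->Kai

DFS from Kai (visiting each vertex's neighbors in the order listed); mark gray on enter, black on exit:
Kai gray
  Ava gray
    Lia gray
      Ben gray
        Fay gray
          Pia gray
            Pia→Kai: Kai is gray → back edge
First back edge: Pia → Kai.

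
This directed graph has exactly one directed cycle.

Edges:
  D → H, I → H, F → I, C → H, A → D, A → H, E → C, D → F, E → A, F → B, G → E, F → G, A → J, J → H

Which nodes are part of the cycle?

DFS with gray/black marking from F:
F gray
  B gray
  B black
  I gray
    H gray
    H black
  I black
  G gray
    E gray
      C gray
        C→H: H black — skip
      C black
      A gray
        J gray
          J→H: H black — skip
        J black
        D gray
          D→H: H black — skip
          D→F: F is gray → back edge
Back edge closes the cycle F → G → E → A → D → F; its vertices are {A, D, E, F, G}.

A, D, E, F, G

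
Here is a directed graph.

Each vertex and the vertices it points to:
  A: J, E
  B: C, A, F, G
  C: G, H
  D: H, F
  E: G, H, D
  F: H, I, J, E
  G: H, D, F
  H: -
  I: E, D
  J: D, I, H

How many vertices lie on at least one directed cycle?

A vertex is on a directed cycle iff it belongs to a strongly connected component of size ≥ 2 (or has a self-loop).
The vertices on cycles are {D, E, F, G, I, J} — 6 in total.

6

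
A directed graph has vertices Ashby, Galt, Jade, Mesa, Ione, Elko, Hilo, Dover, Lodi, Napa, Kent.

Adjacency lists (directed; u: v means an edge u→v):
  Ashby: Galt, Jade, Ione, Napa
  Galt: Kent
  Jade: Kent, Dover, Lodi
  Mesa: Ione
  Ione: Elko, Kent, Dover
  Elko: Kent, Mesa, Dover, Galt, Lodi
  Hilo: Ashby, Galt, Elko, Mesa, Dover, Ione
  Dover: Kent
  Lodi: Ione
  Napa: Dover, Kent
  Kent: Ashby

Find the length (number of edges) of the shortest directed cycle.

For each vertex v, BFS finds the shortest path from v back to v.
The shortest such closed walk is Mesa → Ione → Elko → Mesa, length 3.

3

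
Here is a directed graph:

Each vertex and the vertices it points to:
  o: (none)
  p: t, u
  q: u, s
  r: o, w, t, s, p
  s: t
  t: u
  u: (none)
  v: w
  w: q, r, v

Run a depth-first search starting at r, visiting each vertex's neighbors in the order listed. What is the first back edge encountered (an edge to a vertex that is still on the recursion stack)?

w->r

DFS from r (visiting each vertex's neighbors in the order listed); mark gray on enter, black on exit:
r gray
  o gray
  o black
  w gray
    q gray
      u gray
      u black
      s gray
        t gray
          t→u: u black — skip
        t black
      s black
    q black
    w→r: r is gray → back edge
First back edge: w → r.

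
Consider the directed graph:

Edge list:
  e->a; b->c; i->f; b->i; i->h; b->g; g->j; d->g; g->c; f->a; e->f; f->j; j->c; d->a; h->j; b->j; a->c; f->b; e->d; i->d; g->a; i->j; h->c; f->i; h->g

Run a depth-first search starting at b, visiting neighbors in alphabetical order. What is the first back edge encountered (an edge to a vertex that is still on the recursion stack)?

DFS from b (visiting neighbors in alphabetical order); mark gray on enter, black on exit:
b gray
  c gray
  c black
  g gray
    a gray
      a→c: c black — skip
    a black
    g→c: c black — skip
    j gray
      j→c: c black — skip
    j black
  g black
  i gray
    d gray
      d→a: a black — skip
      d→g: g black — skip
    d black
    f gray
      f→a: a black — skip
      f→b: b is gray → back edge
First back edge: f → b.

f→b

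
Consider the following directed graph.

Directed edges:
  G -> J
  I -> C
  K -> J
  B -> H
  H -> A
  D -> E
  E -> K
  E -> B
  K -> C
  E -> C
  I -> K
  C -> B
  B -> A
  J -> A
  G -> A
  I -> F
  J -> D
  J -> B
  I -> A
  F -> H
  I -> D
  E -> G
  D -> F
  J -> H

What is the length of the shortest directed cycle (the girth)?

For each vertex v, BFS finds the shortest path from v back to v.
The shortest such closed walk is D → E → G → J → D, length 4.

4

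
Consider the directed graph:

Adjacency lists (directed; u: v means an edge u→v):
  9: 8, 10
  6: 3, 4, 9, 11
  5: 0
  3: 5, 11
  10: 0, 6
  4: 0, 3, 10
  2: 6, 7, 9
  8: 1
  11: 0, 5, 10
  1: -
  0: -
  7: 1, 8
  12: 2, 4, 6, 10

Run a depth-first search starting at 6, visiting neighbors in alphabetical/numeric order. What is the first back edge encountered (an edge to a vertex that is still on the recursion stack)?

DFS from 6 (visiting neighbors in alphabetical/numeric order); mark gray on enter, black on exit:
6 gray
  3 gray
    5 gray
      0 gray
      0 black
    5 black
    11 gray
      11→0: 0 black — skip
      11→5: 5 black — skip
      10 gray
        10→0: 0 black — skip
        10→6: 6 is gray → back edge
First back edge: 10 → 6.

10->6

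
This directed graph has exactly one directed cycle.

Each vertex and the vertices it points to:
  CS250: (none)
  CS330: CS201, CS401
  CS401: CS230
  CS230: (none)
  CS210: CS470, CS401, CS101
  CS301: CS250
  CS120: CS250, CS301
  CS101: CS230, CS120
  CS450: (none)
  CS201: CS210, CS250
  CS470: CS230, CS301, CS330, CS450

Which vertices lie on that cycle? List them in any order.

DFS with gray/black marking from CS330:
CS330 gray
  CS201 gray
    CS210 gray
      CS470 gray
        CS230 gray
        CS230 black
        CS301 gray
          CS250 gray
          CS250 black
        CS301 black
        CS470→CS330: CS330 is gray → back edge
Back edge closes the cycle CS330 → CS201 → CS210 → CS470 → CS330; its vertices are {CS201, CS210, CS330, CS470}.

CS201, CS210, CS330, CS470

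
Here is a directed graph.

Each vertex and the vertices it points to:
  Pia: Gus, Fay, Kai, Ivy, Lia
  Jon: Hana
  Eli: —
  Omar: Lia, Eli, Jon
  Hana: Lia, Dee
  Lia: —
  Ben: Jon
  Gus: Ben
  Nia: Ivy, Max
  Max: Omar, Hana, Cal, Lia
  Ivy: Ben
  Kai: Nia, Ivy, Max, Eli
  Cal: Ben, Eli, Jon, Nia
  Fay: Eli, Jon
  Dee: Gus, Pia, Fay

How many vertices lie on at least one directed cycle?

A vertex is on a directed cycle iff it belongs to a strongly connected component of size ≥ 2 (or has a self-loop).
The vertices on cycles are {Ben, Cal, Dee, Fay, Gus, Ivy, Jon, Kai, Max, Nia, Pia, Hana, Omar} — 13 in total.

13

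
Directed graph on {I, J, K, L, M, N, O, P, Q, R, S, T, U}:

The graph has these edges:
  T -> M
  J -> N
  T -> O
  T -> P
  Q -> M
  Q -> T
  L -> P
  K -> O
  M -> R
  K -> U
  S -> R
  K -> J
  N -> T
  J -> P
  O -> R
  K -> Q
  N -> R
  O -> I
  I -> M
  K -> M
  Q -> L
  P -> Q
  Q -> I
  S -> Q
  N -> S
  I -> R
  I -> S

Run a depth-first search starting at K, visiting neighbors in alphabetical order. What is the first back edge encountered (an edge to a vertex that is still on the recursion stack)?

I->S

DFS from K (visiting neighbors in alphabetical order); mark gray on enter, black on exit:
K gray
  J gray
    N gray
      R gray
      R black
      S gray
        Q gray
          I gray
            M gray
              M→R: R black — skip
            M black
            I→R: R black — skip
            I→S: S is gray → back edge
First back edge: I → S.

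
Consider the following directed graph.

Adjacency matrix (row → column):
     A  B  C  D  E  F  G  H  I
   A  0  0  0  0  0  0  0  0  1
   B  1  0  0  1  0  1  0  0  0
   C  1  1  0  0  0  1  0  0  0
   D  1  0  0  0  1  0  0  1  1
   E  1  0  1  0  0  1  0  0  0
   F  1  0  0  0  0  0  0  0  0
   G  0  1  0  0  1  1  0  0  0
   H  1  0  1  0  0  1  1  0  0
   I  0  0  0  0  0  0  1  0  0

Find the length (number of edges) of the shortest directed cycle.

4

For each vertex v, BFS finds the shortest path from v back to v.
The shortest such closed walk is D → H → C → B → D, length 4.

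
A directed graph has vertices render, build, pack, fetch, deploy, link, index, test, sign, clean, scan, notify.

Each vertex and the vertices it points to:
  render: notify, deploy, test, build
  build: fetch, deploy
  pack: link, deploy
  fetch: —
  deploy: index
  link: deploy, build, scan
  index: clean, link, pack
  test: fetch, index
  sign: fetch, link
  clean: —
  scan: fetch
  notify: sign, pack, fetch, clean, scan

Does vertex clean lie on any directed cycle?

No

clean lies on a cycle iff there is a path from clean back to itself.
Exploring from clean, it never reaches itself; equivalently, its strongly connected component is a singleton.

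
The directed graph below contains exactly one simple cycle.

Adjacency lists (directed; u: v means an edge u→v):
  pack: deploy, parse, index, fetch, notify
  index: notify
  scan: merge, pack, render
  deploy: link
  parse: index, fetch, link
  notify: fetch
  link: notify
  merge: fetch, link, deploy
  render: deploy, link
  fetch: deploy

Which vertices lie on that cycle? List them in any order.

link, fetch, deploy, notify

DFS with gray/black marking from fetch:
fetch gray
  deploy gray
    link gray
      notify gray
        notify→fetch: fetch is gray → back edge
Back edge closes the cycle fetch → deploy → link → notify → fetch; its vertices are {link, fetch, deploy, notify}.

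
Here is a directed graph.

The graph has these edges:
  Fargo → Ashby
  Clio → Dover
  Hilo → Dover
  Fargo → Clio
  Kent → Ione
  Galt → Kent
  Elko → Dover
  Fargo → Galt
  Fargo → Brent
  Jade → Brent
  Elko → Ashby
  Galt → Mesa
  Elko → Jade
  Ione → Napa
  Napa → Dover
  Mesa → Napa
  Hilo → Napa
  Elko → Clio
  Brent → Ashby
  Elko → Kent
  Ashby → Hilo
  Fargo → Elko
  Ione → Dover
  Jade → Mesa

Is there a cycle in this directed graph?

No

DFS with white/gray/black marking, starting from Hilo:
Hilo gray
  Napa gray
    Dover gray
    Dover black
  Napa black
  Hilo→Dover: Dover black — skip
Hilo black
Kent gray
  Ione gray
    Ione→Dover: Dover black — skip
    Ione→Napa: Napa black — skip
  Ione black
Kent black
Clio gray
  Clio→Dover: Dover black — skip
Clio black
Jade gray
  Mesa gray
    Mesa→Napa: Napa black — skip
  Mesa black
  Brent gray
    Ashby gray
      Ashby→Hilo: Hilo black — skip
    Ashby black
  Brent black
Jade black
Fargo gray
  Elko gray
    Elko→Kent: Kent black — skip
    Elko→Clio: Clio black — skip
    Elko→Dover: Dover black — skip
    Elko→Ashby: Ashby black — skip
    Elko→Jade: Jade black — skip
  Elko black
  Galt gray
    Galt→Kent: Kent black — skip
    Galt→Mesa: Mesa black — skip
  Galt black
  Fargo→Brent: Brent black — skip
  Fargo→Ashby: Ashby black — skip
  Fargo→Clio: Clio black — skip
Fargo black
Every edge goes to a white or black vertex — no back edge, so the graph is acyclic.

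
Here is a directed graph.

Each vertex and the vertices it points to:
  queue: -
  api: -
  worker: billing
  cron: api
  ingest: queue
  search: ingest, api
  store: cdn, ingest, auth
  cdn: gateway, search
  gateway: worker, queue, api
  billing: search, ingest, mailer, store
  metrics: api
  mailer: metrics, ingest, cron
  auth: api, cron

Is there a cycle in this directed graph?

DFS with white/gray/black marking, starting from cdn:
cdn gray
  gateway gray
    worker gray
      billing gray
        search gray
          ingest gray
            queue gray
            queue black
          ingest black
          api gray
          api black
        search black
        billing→ingest: ingest black — skip
        mailer gray
          metrics gray
            metrics→api: api black — skip
          metrics black
          mailer→ingest: ingest black — skip
          cron gray
            cron→api: api black — skip
          cron black
        mailer black
        store gray
          store→cdn: cdn is gray → back edge
Back edge found, so a cycle exists: cdn → gateway → worker → billing → store → cdn.

Yes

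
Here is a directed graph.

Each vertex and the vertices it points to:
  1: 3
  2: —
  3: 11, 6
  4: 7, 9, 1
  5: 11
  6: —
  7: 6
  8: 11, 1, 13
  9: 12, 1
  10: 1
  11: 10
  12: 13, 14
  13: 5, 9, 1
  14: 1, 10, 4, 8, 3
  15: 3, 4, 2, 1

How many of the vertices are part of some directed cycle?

A vertex is on a directed cycle iff it belongs to a strongly connected component of size ≥ 2 (or has a self-loop).
The vertices on cycles are {1, 3, 4, 8, 9, 10, 11, 12, 13, 14} — 10 in total.

10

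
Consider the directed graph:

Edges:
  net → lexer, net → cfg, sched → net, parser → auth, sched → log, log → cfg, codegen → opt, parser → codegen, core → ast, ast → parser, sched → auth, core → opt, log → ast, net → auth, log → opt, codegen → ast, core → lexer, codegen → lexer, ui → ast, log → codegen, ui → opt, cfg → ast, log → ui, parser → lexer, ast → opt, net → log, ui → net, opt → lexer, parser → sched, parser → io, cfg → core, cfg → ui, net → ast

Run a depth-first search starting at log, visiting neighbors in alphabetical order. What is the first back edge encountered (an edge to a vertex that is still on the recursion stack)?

codegen→ast

DFS from log (visiting neighbors in alphabetical order); mark gray on enter, black on exit:
log gray
  ast gray
    opt gray
      lexer gray
      lexer black
    opt black
    parser gray
      auth gray
      auth black
      codegen gray
        codegen→ast: ast is gray → back edge
First back edge: codegen → ast.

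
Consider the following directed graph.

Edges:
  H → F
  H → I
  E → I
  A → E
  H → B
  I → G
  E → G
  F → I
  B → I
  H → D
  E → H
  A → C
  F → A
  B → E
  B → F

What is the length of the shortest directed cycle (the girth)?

3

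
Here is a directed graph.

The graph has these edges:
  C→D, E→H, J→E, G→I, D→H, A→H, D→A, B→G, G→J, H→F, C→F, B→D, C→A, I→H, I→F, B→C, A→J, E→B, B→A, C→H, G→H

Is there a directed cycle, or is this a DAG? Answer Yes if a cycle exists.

Yes

DFS with white/gray/black marking, starting from H:
H gray
  F gray
  F black
H black
E gray
  B gray
    C gray
      C→F: F black — skip
      C→H: H black — skip
      D gray
        A gray
          J gray
            J→E: E is gray → back edge
Back edge found, so a cycle exists: E → B → C → D → A → J → E.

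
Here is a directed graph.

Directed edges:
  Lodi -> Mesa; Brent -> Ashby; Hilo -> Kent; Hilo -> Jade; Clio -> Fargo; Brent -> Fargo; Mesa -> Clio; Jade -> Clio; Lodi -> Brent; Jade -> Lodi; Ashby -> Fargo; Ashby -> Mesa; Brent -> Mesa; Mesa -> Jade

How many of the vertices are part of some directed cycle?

5

A vertex is on a directed cycle iff it belongs to a strongly connected component of size ≥ 2 (or has a self-loop).
The vertices on cycles are {Jade, Lodi, Mesa, Ashby, Brent} — 5 in total.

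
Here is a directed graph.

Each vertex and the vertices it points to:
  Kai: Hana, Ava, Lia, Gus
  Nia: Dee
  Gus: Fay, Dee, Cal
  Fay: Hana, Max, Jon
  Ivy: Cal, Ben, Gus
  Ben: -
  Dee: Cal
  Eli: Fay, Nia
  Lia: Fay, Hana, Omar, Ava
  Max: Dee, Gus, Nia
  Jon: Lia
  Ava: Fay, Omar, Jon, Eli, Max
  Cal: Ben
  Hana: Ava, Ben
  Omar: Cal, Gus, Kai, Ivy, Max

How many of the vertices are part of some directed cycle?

A vertex is on a directed cycle iff it belongs to a strongly connected component of size ≥ 2 (or has a self-loop).
The vertices on cycles are {Ava, Eli, Fay, Gus, Ivy, Jon, Kai, Lia, Max, Hana, Omar} — 11 in total.

11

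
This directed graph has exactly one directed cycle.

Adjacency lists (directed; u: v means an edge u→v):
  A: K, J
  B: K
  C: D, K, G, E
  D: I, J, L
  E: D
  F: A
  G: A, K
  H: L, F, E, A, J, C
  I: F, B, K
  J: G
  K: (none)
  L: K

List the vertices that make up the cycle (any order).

DFS with gray/black marking from J:
J gray
  G gray
    A gray
      K gray
      K black
      A→J: J is gray → back edge
Back edge closes the cycle J → G → A → J; its vertices are {A, G, J}.

A, G, J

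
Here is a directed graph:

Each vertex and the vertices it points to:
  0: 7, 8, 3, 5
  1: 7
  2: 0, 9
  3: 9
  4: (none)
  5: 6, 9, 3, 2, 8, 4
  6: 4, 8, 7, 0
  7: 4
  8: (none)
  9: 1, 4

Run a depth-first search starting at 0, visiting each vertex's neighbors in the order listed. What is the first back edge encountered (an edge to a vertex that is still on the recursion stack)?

6→0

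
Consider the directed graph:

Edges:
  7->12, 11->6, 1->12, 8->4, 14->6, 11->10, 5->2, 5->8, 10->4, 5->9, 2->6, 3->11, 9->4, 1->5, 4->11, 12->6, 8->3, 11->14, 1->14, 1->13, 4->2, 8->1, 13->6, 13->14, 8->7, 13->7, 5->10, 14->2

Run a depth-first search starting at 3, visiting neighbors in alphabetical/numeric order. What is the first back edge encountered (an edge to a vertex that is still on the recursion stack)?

4->11

DFS from 3 (visiting neighbors in alphabetical/numeric order); mark gray on enter, black on exit:
3 gray
  11 gray
    6 gray
    6 black
    10 gray
      4 gray
        2 gray
          2→6: 6 black — skip
        2 black
        4→11: 11 is gray → back edge
First back edge: 4 → 11.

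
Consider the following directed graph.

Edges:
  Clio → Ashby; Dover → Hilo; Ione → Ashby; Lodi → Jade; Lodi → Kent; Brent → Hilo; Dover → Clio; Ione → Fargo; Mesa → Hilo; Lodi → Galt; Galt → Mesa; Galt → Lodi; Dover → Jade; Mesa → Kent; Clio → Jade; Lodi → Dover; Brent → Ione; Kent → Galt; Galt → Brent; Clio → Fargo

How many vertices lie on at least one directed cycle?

4

A vertex is on a directed cycle iff it belongs to a strongly connected component of size ≥ 2 (or has a self-loop).
The vertices on cycles are {Galt, Kent, Lodi, Mesa} — 4 in total.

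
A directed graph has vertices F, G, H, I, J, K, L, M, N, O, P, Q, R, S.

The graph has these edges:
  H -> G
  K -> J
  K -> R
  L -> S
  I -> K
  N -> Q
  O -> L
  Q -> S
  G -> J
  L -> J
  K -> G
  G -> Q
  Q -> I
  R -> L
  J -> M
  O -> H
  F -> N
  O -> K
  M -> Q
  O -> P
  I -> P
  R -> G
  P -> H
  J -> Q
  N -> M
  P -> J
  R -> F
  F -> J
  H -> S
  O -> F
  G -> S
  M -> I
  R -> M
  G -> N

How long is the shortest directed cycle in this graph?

4

For each vertex v, BFS finds the shortest path from v back to v.
The shortest such closed walk is P → J → M → I → P, length 4.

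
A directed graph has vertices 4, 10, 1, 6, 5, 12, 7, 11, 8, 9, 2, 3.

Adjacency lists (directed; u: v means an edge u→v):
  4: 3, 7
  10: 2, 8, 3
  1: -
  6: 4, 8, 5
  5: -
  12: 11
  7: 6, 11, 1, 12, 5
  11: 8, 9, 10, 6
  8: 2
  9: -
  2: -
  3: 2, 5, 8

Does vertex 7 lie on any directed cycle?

7 is on a cycle iff 7 can reach itself via ≥1 edge.
7 → 6 → 4 → 7 — yes.

Yes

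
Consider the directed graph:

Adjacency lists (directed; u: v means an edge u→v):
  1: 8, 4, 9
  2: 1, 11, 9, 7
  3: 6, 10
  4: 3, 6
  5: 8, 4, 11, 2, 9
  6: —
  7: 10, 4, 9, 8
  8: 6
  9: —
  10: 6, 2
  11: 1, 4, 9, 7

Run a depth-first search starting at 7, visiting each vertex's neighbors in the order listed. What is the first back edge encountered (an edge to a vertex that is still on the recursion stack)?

DFS from 7 (visiting each vertex's neighbors in the order listed); mark gray on enter, black on exit:
7 gray
  10 gray
    6 gray
    6 black
    2 gray
      1 gray
        8 gray
          8→6: 6 black — skip
        8 black
        4 gray
          3 gray
            3→6: 6 black — skip
            3→10: 10 is gray → back edge
First back edge: 3 → 10.

3→10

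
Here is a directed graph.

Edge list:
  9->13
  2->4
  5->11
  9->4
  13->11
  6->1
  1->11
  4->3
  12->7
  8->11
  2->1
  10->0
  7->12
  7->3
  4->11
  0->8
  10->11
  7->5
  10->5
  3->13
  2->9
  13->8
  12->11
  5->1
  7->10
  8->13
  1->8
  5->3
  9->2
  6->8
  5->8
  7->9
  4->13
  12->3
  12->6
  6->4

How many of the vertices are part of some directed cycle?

A vertex is on a directed cycle iff it belongs to a strongly connected component of size ≥ 2 (or has a self-loop).
The vertices on cycles are {2, 7, 8, 9, 12, 13} — 6 in total.

6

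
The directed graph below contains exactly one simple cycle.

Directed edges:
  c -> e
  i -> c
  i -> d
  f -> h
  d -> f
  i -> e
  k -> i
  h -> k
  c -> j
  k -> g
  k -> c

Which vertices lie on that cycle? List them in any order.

d, f, h, i, k

DFS with gray/black marking from f:
f gray
  h gray
    k gray
      g gray
      g black
      c gray
        j gray
        j black
        e gray
        e black
      c black
      i gray
        i→e: e black — skip
        d gray
          d→f: f is gray → back edge
Back edge closes the cycle f → h → k → i → d → f; its vertices are {d, f, h, i, k}.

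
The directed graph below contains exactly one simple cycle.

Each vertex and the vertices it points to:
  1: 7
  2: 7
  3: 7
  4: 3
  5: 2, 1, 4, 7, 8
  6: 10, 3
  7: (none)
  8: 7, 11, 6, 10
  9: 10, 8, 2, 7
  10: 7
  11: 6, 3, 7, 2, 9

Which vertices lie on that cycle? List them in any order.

DFS with gray/black marking from 8:
8 gray
  7 gray
  7 black
  11 gray
    6 gray
      10 gray
        10→7: 7 black — skip
      10 black
      3 gray
        3→7: 7 black — skip
      3 black
    6 black
    11→3: 3 black — skip
    11→7: 7 black — skip
    2 gray
      2→7: 7 black — skip
    2 black
    9 gray
      9→10: 10 black — skip
      9→8: 8 is gray → back edge
Back edge closes the cycle 8 → 11 → 9 → 8; its vertices are {8, 9, 11}.

8, 9, 11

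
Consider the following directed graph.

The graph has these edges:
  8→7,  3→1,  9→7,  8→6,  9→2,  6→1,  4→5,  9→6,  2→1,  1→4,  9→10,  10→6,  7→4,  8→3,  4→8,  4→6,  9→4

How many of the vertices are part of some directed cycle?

A vertex is on a directed cycle iff it belongs to a strongly connected component of size ≥ 2 (or has a self-loop).
The vertices on cycles are {1, 3, 4, 6, 7, 8} — 6 in total.

6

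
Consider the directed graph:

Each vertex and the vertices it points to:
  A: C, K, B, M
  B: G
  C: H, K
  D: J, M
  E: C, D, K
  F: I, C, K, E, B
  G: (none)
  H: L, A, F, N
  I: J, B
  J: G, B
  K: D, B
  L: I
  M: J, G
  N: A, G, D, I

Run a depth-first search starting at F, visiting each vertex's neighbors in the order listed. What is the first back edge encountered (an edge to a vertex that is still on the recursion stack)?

DFS from F (visiting each vertex's neighbors in the order listed); mark gray on enter, black on exit:
F gray
  I gray
    J gray
      G gray
      G black
      B gray
        B→G: G black — skip
      B black
    J black
    I→B: B black — skip
  I black
  C gray
    H gray
      L gray
        L→I: I black — skip
      L black
      A gray
        A→C: C is gray → back edge
First back edge: A → C.

A->C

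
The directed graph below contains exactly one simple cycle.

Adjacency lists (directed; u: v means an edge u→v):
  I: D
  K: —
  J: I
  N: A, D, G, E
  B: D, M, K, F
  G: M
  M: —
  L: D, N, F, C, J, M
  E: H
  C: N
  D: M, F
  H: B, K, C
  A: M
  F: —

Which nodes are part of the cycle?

DFS with gray/black marking from N:
N gray
  A gray
    M gray
    M black
  A black
  D gray
    D→M: M black — skip
    F gray
    F black
  D black
  G gray
    G→M: M black — skip
  G black
  E gray
    H gray
      B gray
        B→D: D black — skip
        B→M: M black — skip
        K gray
        K black
        B→F: F black — skip
      B black
      H→K: K black — skip
      C gray
        C→N: N is gray → back edge
Back edge closes the cycle N → E → H → C → N; its vertices are {C, E, H, N}.

C, E, H, N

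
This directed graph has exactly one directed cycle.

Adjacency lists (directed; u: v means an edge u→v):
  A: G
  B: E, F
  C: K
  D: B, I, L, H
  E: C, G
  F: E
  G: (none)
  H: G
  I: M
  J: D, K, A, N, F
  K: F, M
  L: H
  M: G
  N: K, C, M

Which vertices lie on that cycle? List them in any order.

DFS with gray/black marking from F:
F gray
  E gray
    C gray
      K gray
        K→F: F is gray → back edge
Back edge closes the cycle F → E → C → K → F; its vertices are {C, E, F, K}.

C, E, F, K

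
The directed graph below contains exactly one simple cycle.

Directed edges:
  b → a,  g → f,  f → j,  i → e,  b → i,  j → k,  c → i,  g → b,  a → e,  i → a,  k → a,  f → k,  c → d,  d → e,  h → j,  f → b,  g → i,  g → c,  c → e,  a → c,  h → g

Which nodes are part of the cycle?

a, c, i

DFS with gray/black marking from c:
c gray
  i gray
    e gray
    e black
    a gray
      a→e: e black — skip
      a→c: c is gray → back edge
Back edge closes the cycle c → i → a → c; its vertices are {a, c, i}.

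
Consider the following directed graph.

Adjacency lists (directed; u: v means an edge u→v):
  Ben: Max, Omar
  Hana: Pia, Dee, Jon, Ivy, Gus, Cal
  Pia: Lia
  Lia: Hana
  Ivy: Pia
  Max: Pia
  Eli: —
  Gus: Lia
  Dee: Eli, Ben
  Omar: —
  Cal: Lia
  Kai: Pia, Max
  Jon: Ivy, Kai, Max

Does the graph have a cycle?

DFS with white/gray/black marking, starting from Eli:
Eli gray
Eli black
Ben gray
  Max gray
    Pia gray
      Lia gray
        Hana gray
          Hana→Pia: Pia is gray → back edge
Back edge found, so a cycle exists: Pia → Lia → Hana → Pia.

Yes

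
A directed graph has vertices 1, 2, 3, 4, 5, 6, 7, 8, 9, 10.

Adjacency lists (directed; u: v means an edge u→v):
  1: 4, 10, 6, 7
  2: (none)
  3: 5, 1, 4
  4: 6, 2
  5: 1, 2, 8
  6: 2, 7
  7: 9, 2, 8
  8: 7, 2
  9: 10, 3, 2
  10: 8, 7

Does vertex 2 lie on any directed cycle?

2 lies on a cycle iff there is a path from 2 back to itself.
Exploring from 2, it never reaches itself; equivalently, its strongly connected component is a singleton.

No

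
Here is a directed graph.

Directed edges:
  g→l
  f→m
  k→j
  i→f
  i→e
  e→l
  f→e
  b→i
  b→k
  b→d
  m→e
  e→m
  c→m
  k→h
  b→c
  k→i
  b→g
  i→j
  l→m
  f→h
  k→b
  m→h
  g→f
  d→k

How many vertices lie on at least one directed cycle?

6

A vertex is on a directed cycle iff it belongs to a strongly connected component of size ≥ 2 (or has a self-loop).
The vertices on cycles are {b, d, e, k, l, m} — 6 in total.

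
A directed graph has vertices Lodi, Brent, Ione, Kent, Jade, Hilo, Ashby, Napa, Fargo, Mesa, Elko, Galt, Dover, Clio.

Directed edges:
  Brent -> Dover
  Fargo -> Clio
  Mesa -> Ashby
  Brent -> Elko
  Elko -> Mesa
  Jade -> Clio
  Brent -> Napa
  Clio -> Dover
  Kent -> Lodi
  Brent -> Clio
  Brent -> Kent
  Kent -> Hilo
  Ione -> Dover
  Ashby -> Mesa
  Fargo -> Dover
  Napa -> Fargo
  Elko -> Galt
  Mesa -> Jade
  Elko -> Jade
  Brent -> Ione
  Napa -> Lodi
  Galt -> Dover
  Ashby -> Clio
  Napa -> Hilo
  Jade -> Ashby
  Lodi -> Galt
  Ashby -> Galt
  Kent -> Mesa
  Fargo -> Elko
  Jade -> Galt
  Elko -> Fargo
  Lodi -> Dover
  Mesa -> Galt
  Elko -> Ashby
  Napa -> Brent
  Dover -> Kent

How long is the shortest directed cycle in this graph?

For each vertex v, BFS finds the shortest path from v back to v.
The shortest such closed walk is Napa → Brent → Napa, length 2.

2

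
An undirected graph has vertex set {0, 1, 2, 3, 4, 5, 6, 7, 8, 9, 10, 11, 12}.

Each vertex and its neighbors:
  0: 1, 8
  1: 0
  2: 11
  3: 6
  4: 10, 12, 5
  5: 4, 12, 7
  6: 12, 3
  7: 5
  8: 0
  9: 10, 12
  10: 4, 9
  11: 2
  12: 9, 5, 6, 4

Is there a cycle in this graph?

Yes

DFS, tracking each vertex's parent; an edge to a visited non-parent vertex closes a cycle.
Start from 12:
visit 12 (parent –)
  visit 9 (parent 12)
    visit 10 (parent 9)
      visit 4 (parent 10)
        4–10: parent, skip
        4–12: 12 visited and ≠ parent → cycle
Cycle: 12 – 9 – 10 – 4 – 12.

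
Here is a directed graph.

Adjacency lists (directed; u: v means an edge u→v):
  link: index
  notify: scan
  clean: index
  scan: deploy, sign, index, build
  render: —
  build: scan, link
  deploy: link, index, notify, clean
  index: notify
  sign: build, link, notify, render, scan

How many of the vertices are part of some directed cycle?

8

A vertex is on a directed cycle iff it belongs to a strongly connected component of size ≥ 2 (or has a self-loop).
The vertices on cycles are {link, scan, sign, build, clean, index, deploy, notify} — 8 in total.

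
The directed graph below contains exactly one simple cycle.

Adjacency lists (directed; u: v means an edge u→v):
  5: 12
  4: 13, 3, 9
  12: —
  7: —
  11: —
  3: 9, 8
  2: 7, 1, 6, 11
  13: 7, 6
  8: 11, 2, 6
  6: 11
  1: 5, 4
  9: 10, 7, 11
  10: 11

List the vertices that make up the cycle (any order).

1, 2, 3, 4, 8

DFS with gray/black marking from 1:
1 gray
  5 gray
    12 gray
    12 black
  5 black
  4 gray
    13 gray
      7 gray
      7 black
      6 gray
        11 gray
        11 black
      6 black
    13 black
    3 gray
      9 gray
        10 gray
          10→11: 11 black — skip
        10 black
        9→7: 7 black — skip
        9→11: 11 black — skip
      9 black
      8 gray
        8→11: 11 black — skip
        2 gray
          2→7: 7 black — skip
          2→1: 1 is gray → back edge
Back edge closes the cycle 1 → 4 → 3 → 8 → 2 → 1; its vertices are {1, 2, 3, 4, 8}.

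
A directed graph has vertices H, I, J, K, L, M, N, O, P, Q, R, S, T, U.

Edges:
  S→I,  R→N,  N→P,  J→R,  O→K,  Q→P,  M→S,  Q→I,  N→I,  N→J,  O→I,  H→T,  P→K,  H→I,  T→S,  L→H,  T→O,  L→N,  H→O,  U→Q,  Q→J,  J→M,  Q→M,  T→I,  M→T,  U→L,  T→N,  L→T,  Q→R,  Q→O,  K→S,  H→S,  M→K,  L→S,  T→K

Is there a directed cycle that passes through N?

Yes

N is on a cycle iff N can reach itself via ≥1 edge.
N → J → R → N — yes.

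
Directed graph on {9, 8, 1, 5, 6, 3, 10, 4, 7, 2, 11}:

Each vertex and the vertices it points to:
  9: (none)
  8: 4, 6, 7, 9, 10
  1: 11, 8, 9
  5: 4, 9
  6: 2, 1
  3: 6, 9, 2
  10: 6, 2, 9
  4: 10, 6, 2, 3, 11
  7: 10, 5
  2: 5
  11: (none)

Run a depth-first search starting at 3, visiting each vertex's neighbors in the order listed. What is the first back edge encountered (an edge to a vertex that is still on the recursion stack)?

10->6

DFS from 3 (visiting each vertex's neighbors in the order listed); mark gray on enter, black on exit:
3 gray
  6 gray
    2 gray
      5 gray
        4 gray
          10 gray
            10→6: 6 is gray → back edge
First back edge: 10 → 6.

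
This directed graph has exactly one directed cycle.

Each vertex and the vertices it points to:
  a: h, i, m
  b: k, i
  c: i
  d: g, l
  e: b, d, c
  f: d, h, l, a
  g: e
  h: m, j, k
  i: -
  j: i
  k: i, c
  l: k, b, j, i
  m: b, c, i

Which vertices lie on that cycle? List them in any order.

d, e, g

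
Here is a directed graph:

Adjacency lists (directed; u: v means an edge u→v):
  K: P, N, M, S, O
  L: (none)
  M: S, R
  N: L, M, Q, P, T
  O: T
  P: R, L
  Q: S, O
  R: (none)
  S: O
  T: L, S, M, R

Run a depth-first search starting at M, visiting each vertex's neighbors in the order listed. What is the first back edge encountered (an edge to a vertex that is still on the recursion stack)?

T->S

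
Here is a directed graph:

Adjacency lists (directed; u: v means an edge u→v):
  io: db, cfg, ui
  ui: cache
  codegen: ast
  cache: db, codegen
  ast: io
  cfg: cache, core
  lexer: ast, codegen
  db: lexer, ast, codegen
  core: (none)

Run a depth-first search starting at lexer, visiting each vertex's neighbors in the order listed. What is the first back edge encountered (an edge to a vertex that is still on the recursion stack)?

db→lexer

DFS from lexer (visiting each vertex's neighbors in the order listed); mark gray on enter, black on exit:
lexer gray
  ast gray
    io gray
      db gray
        db→lexer: lexer is gray → back edge
First back edge: db → lexer.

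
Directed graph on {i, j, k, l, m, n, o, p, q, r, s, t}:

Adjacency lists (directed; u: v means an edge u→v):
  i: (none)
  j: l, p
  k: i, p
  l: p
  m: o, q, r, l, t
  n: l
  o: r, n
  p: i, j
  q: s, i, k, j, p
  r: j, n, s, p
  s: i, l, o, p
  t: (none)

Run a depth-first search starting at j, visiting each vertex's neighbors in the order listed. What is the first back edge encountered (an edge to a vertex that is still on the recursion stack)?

p->j

DFS from j (visiting each vertex's neighbors in the order listed); mark gray on enter, black on exit:
j gray
  l gray
    p gray
      i gray
      i black
      p→j: j is gray → back edge
First back edge: p → j.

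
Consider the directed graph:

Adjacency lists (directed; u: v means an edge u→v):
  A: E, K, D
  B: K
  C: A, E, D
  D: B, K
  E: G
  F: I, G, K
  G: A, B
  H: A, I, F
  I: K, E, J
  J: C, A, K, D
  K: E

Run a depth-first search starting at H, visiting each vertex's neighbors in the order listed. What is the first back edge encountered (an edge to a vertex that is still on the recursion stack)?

DFS from H (visiting each vertex's neighbors in the order listed); mark gray on enter, black on exit:
H gray
  A gray
    E gray
      G gray
        G→A: A is gray → back edge
First back edge: G → A.

G->A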